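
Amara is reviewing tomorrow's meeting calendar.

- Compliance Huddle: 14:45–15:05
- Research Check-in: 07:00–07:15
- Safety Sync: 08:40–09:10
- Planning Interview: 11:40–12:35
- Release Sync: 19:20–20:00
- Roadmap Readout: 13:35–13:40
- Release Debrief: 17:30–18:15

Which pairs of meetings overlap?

no overlapping pairs

Sorted by start: Research Check-in, Safety Sync, Planning Interview, Roadmap Readout, Compliance Huddle, Release Debrief, Release Sync.
Safety Sync starts after Research Check-in ends, so Research Check-in has no further overlaps.
Planning Interview starts after Safety Sync ends, so Safety Sync has no further overlaps.
Roadmap Readout starts after Planning Interview ends, so Planning Interview has no further overlaps.
Compliance Huddle starts after Roadmap Readout ends, so Roadmap Readout has no further overlaps.
Release Debrief starts after Compliance Huddle ends, so Compliance Huddle has no further overlaps.
Release Sync starts after Release Debrief ends.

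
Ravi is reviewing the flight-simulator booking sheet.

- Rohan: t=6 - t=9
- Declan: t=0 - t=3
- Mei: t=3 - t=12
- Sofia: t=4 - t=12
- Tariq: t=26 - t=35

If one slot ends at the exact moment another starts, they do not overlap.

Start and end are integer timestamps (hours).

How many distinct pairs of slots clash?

Two intervals overlap when each starts before the other ends.
Sorted by start: Declan, Mei, Sofia, Rohan, Tariq.
Mei starts exactly when Declan ends (back-to-back, no overlap), so nothing later overlaps Declan either.
Sofia starts before Mei ends → Mei and Sofia overlap.
Rohan starts before Mei ends → Mei and Rohan overlap.
Tariq starts after Mei ends.
Rohan starts before Sofia ends → Sofia and Rohan overlap.
Tariq starts after Sofia ends.
Tariq starts after Rohan ends.
Overlapping pairs: Mei & Rohan, Mei & Sofia, Rohan & Sofia — 3 in total.

3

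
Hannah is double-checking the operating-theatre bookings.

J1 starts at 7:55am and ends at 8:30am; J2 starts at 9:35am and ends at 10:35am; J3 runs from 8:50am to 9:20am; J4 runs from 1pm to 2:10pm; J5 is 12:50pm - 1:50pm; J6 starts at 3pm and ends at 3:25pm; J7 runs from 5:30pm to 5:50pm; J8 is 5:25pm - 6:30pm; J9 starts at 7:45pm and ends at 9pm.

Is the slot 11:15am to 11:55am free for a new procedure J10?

J1: ends 8:30am at or before J10 starts 11:15am → clear.
J3: ends 9:20am at or before J10 starts 11:15am → clear.
J2: ends 10:35am at or before J10 starts 11:15am → clear.
J5: starts 12:50pm at or after J10 ends 11:55am → clear.
J4: starts 1pm at or after J10 ends 11:55am → clear.
J6: starts 3pm at or after J10 ends 11:55am → clear.
J8: starts 5:25pm at or after J10 ends 11:55am → clear.
J7: starts 5:30pm at or after J10 ends 11:55am → clear.
J9: starts 7:45pm at or after J10 ends 11:55am → clear.

Yes — the slot is free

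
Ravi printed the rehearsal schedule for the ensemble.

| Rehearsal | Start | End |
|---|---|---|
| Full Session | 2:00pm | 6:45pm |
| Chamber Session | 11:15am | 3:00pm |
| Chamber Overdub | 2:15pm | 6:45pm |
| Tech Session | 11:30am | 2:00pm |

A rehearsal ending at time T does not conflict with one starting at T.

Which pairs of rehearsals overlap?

Check each pair: they overlap iff neither finishes before the other starts.
Sorted by start: Chamber Session, Tech Session, Full Session, Chamber Overdub.
Tech Session starts before Chamber Session ends → Chamber Session and Tech Session overlap.
Full Session starts before Chamber Session ends → Chamber Session and Full Session overlap.
Chamber Overdub starts before Chamber Session ends → Chamber Session and Chamber Overdub overlap.
Full Session starts exactly when Tech Session ends (back-to-back, no overlap) — done with Tech Session.
Chamber Overdub starts before Full Session ends → Full Session and Chamber Overdub overlap.

Chamber Overdub & Chamber Session, Chamber Overdub & Full Session, Chamber Session & Full Session, Chamber Session & Tech Session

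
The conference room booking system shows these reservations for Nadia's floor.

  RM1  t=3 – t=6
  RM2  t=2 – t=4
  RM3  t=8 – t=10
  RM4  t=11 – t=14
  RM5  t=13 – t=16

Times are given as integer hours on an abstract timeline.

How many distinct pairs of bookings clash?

Sorted by start: RM2, RM1, RM3, RM4, RM5.
RM1 starts before RM2 ends → RM2 and RM1 overlap.
RM3 starts after RM2 ends, so RM2 has no further overlaps.
RM3 starts after RM1 ends, so RM1 has no further overlaps.
RM4 starts after RM3 ends, so RM3 has no further overlaps.
RM5 starts before RM4 ends → RM4 and RM5 overlap.
Overlapping pairs: RM1 & RM2, RM4 & RM5 — 2 in total.

2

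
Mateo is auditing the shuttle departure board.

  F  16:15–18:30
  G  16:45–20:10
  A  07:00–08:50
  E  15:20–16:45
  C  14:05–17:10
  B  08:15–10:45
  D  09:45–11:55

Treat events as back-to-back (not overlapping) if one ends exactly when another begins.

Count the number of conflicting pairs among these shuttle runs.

7

Sorted by start: A, B, D, C, E, F, G.
B starts before A ends → A and B overlap.
D starts after A ends — done with A.
D starts before B ends → B and D overlap.
C starts after B ends — done with B.
C starts after D ends — done with D.
E starts before C ends → C and E overlap.
F starts before C ends → C and F overlap.
G starts before C ends → C and G overlap.
F starts before E ends → E and F overlap.
G starts exactly when E ends (back-to-back, no overlap).
G starts before F ends → F and G overlap.
Overlapping pairs: A & B, B & D, C & E, C & F, C & G, E & F, F & G — 7 in total.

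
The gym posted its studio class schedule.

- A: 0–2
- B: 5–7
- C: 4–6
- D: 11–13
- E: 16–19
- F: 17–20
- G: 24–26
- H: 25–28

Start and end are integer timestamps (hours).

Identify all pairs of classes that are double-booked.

B & C, E & F, G & H

Sorted by start: A, C, B, D, E, F, G, H.
C starts after A ends, so A has no further overlaps.
B starts before C ends → C and B overlap.
D starts after C ends, so C has no further overlaps.
D starts after B ends, so B has no further overlaps.
E starts after D ends, so D has no further overlaps.
F starts before E ends → E and F overlap.
G starts after E ends, so E has no further overlaps.
G starts after F ends, so F has no further overlaps.
H starts before G ends → G and H overlap.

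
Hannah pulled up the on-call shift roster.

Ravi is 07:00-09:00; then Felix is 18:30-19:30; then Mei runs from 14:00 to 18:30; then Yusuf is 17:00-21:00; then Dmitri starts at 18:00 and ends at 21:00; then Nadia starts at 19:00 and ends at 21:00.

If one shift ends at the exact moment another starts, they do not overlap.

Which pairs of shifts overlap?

Sorted by start: Ravi, Mei, Yusuf, Dmitri, Felix, Nadia.
Mei starts after Ravi ends, so nothing later overlaps Ravi either.
Yusuf starts before Mei ends → Mei and Yusuf overlap.
Dmitri starts before Mei ends → Mei and Dmitri overlap.
Felix starts exactly when Mei ends (back-to-back, no overlap), so nothing later overlaps Mei either.
Dmitri starts before Yusuf ends → Yusuf and Dmitri overlap.
Felix starts before Yusuf ends → Yusuf and Felix overlap.
Nadia starts before Yusuf ends → Yusuf and Nadia overlap.
Felix starts before Dmitri ends → Dmitri and Felix overlap.
Nadia starts before Dmitri ends → Dmitri and Nadia overlap.
Nadia starts before Felix ends → Felix and Nadia overlap.

Dmitri & Felix, Dmitri & Mei, Dmitri & Nadia, Dmitri & Yusuf, Felix & Nadia, Felix & Yusuf, Mei & Yusuf, Nadia & Yusuf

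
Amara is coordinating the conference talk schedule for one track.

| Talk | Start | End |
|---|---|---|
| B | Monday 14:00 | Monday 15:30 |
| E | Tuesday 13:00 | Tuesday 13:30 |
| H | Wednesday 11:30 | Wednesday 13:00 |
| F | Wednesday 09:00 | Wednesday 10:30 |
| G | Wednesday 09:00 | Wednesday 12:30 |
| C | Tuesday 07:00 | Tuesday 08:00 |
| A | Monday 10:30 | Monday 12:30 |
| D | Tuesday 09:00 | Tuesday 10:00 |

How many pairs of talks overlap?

Sorted by start: A, B, C, D, E, F, G, H.
B starts after A ends — done with A.
C starts after B ends — done with B.
D starts after C ends — done with C.
E starts after D ends — done with D.
F starts after E ends — done with E.
G starts before F ends → F and G overlap.
H starts after F ends.
H starts before G ends → G and H overlap.
Overlapping pairs: F & G, G & H — 2 in total.

2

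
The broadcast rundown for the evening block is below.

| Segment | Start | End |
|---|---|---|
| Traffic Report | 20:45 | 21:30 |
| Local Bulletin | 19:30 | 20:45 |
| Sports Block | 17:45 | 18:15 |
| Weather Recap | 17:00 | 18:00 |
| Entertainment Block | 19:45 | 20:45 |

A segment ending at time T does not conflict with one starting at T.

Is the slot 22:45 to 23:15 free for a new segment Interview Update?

Weather Recap: ends 18:00 at or before Interview Update starts 22:45 → clear.
Sports Block: ends 18:15 at or before Interview Update starts 22:45 → clear.
Local Bulletin: ends 20:45 at or before Interview Update starts 22:45 → clear.
Entertainment Block: ends 20:45 at or before Interview Update starts 22:45 → clear.
Traffic Report: ends 21:30 at or before Interview Update starts 22:45 → clear.

Yes — the slot is free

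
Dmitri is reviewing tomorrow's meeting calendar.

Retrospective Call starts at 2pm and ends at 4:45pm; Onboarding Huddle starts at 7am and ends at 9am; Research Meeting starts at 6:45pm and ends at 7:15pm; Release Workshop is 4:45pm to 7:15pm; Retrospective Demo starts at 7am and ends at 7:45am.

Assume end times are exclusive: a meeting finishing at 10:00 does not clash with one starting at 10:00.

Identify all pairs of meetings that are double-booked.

Onboarding Huddle & Retrospective Demo, Release Workshop & Research Meeting

Sorted by start: Onboarding Huddle, Retrospective Demo, Retrospective Call, Release Workshop, Research Meeting.
Retrospective Demo starts before Onboarding Huddle ends → Onboarding Huddle and Retrospective Demo overlap.
Retrospective Call starts after Onboarding Huddle ends, so nothing later overlaps Onboarding Huddle either.
Retrospective Call starts after Retrospective Demo ends, so nothing later overlaps Retrospective Demo either.
Release Workshop starts exactly when Retrospective Call ends (back-to-back, no overlap), so nothing later overlaps Retrospective Call either.
Research Meeting starts before Release Workshop ends → Release Workshop and Research Meeting overlap.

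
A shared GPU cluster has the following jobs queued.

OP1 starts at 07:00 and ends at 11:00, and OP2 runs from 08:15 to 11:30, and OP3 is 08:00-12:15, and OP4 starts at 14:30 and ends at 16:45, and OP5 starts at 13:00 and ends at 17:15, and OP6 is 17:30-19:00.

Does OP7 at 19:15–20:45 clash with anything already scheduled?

OP1: ends 11:00 at or before OP7 starts 19:15 → clear.
OP3: ends 12:15 at or before OP7 starts 19:15 → clear.
OP2: ends 11:30 at or before OP7 starts 19:15 → clear.
OP5: ends 17:15 at or before OP7 starts 19:15 → clear.
OP4: ends 16:45 at or before OP7 starts 19:15 → clear.
OP6: ends 19:00 at or before OP7 starts 19:15 → clear.

No — it doesn't clash with anything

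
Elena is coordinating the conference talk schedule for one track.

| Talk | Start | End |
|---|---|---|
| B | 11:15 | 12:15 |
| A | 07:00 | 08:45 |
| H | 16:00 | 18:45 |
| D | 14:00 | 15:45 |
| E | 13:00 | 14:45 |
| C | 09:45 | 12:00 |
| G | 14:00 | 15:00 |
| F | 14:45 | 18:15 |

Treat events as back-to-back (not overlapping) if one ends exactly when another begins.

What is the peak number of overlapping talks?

3

Sweep the timeline, counting +1 at each start and −1 at each end (ends before starts at a tie):
07:00 start A → 1
08:45 end A → 0
09:45 start C → 1
11:15 start B → 2
12:00 end C → 1
12:15 end B → 0
13:00 start E → 1
14:00 start D → 2
14:00 start G → 3
14:45 end E → 2
14:45 start F → 3
15:00 end G → 2
15:45 end D → 1
16:00 start H → 2
18:15 end F → 1
18:45 end H → 0
Peak is 3, at 14:00 (D, E, G).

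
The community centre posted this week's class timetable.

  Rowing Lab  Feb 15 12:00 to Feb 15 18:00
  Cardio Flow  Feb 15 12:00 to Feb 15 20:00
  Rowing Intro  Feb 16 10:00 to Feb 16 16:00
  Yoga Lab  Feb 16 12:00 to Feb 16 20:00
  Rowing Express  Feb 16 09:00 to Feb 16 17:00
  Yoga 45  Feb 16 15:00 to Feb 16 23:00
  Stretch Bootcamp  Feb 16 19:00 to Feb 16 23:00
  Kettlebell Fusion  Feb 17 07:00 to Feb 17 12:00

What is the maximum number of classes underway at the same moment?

Sweep the timeline, counting +1 at each start and −1 at each end (ends before starts at a tie):
Feb 15 12:00 start Cardio Flow → 1
Feb 15 12:00 start Rowing Lab → 2
Feb 15 18:00 end Rowing Lab → 1
Feb 15 20:00 end Cardio Flow → 0
Feb 16 09:00 start Rowing Express → 1
Feb 16 10:00 start Rowing Intro → 2
Feb 16 12:00 start Yoga Lab → 3
Feb 16 15:00 start Yoga 45 → 4
Feb 16 16:00 end Rowing Intro → 3
Feb 16 17:00 end Rowing Express → 2
Feb 16 19:00 start Stretch Bootcamp → 3
Feb 16 20:00 end Yoga Lab → 2
Feb 16 23:00 end Stretch Bootcamp → 1
Feb 16 23:00 end Yoga 45 → 0
Feb 17 07:00 start Kettlebell Fusion → 1
Feb 17 12:00 end Kettlebell Fusion → 0
Peak is 4, at Feb 16 15:00 (Rowing Express, Rowing Intro, Yoga 45, Yoga Lab).

4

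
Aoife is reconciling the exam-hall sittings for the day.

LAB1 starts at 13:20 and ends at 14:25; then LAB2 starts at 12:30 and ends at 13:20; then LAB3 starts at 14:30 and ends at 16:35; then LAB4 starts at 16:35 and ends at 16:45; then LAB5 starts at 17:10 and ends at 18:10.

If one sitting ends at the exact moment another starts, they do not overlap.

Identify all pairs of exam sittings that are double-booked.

Two intervals overlap when each starts before the other ends.
Sorted by start: LAB2, LAB1, LAB3, LAB4, LAB5.
LAB1 starts exactly when LAB2 ends (back-to-back, no overlap); LAB2 is clear from here.
LAB3 starts after LAB1 ends; LAB1 is clear from here.
LAB4 starts exactly when LAB3 ends (back-to-back, no overlap); LAB3 is clear from here.
LAB5 starts after LAB4 ends.

none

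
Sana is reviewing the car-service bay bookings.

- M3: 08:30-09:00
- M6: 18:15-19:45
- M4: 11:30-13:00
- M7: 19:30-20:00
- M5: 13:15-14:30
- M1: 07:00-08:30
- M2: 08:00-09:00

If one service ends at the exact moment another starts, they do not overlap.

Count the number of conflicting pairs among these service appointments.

Sorted by start: M1, M2, M3, M4, M5, M6, M7.
M2 starts before M1 ends → M1 and M2 overlap.
M3 starts exactly when M1 ends (back-to-back, no overlap); M1 is clear from here.
M3 starts before M2 ends → M2 and M3 overlap.
M4 starts after M2 ends; M2 is clear from here.
M4 starts after M3 ends; M3 is clear from here.
M5 starts after M4 ends; M4 is clear from here.
M6 starts after M5 ends; M5 is clear from here.
M7 starts before M6 ends → M6 and M7 overlap.
Overlapping pairs: M1 & M2, M2 & M3, M6 & M7 — 3 in total.

3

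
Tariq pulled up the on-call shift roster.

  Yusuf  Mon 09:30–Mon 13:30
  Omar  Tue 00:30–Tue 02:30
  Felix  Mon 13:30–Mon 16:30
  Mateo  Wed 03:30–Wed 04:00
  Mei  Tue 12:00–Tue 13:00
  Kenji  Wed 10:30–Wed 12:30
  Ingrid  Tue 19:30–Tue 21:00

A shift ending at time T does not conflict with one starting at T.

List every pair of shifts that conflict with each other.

Check each pair: they overlap iff neither finishes before the other starts.
Sorted by start: Yusuf, Felix, Omar, Mei, Ingrid, Mateo, Kenji.
Felix starts exactly when Yusuf ends (back-to-back, no overlap), so Yusuf has no further overlaps.
Omar starts after Felix ends, so Felix has no further overlaps.
Mei starts after Omar ends, so Omar has no further overlaps.
Ingrid starts after Mei ends, so Mei has no further overlaps.
Mateo starts after Ingrid ends, so Ingrid has no further overlaps.
Kenji starts after Mateo ends.

none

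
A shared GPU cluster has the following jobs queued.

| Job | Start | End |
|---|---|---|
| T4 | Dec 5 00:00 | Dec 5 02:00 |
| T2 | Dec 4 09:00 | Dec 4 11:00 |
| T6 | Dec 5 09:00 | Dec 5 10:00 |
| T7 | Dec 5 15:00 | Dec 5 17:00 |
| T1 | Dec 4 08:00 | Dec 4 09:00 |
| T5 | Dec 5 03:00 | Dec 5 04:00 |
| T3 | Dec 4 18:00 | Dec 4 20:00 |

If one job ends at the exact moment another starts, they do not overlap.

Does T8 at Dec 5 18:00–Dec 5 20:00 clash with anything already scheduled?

No — it doesn't clash with anything

T1: ends Dec 4 09:00 at or before T8 starts Dec 5 18:00 → clear.
T2: ends Dec 4 11:00 at or before T8 starts Dec 5 18:00 → clear.
T3: ends Dec 4 20:00 at or before T8 starts Dec 5 18:00 → clear.
T4: ends Dec 5 02:00 at or before T8 starts Dec 5 18:00 → clear.
T5: ends Dec 5 04:00 at or before T8 starts Dec 5 18:00 → clear.
T6: ends Dec 5 10:00 at or before T8 starts Dec 5 18:00 → clear.
T7: ends Dec 5 17:00 at or before T8 starts Dec 5 18:00 → clear.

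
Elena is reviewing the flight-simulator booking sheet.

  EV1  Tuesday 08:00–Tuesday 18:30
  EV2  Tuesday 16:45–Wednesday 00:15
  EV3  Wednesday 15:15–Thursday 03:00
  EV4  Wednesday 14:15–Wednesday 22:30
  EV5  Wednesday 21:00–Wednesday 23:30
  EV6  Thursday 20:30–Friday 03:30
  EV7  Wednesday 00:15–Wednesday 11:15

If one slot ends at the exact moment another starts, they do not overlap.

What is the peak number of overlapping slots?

Sweep the timeline, counting +1 at each start and −1 at each end (ends before starts at a tie):
Tuesday 08:00 start EV1 → 1
Tuesday 16:45 start EV2 → 2
Tuesday 18:30 end EV1 → 1
Wednesday 00:15 end EV2 → 0
Wednesday 00:15 start EV7 → 1
Wednesday 11:15 end EV7 → 0
Wednesday 14:15 start EV4 → 1
Wednesday 15:15 start EV3 → 2
Wednesday 21:00 start EV5 → 3
Wednesday 22:30 end EV4 → 2
Wednesday 23:30 end EV5 → 1
Thursday 03:00 end EV3 → 0
Thursday 20:30 start EV6 → 1
Friday 03:30 end EV6 → 0
Peak is 3, at Wednesday 21:00 (EV3, EV4, EV5).

3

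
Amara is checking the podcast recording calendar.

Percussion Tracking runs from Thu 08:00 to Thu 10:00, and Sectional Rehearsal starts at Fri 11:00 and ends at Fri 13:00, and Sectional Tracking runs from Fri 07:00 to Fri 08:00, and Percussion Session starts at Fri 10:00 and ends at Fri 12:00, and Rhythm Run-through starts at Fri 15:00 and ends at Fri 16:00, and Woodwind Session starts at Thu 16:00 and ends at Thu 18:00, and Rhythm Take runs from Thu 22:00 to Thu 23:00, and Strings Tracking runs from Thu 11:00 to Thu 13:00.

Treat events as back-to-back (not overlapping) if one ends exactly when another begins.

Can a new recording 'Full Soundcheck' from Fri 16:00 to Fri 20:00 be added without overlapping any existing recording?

Yes — the slot is free

Percussion Tracking: ends Thu 10:00 at or before Full Soundcheck starts Fri 16:00 → clear.
Strings Tracking: ends Thu 13:00 at or before Full Soundcheck starts Fri 16:00 → clear.
Woodwind Session: ends Thu 18:00 at or before Full Soundcheck starts Fri 16:00 → clear.
Rhythm Take: ends Thu 23:00 at or before Full Soundcheck starts Fri 16:00 → clear.
Sectional Tracking: ends Fri 08:00 at or before Full Soundcheck starts Fri 16:00 → clear.
Percussion Session: ends Fri 12:00 at or before Full Soundcheck starts Fri 16:00 → clear.
Sectional Rehearsal: ends Fri 13:00 at or before Full Soundcheck starts Fri 16:00 → clear.
Rhythm Run-through: ends Fri 16:00 at or before Full Soundcheck starts Fri 16:00 → clear.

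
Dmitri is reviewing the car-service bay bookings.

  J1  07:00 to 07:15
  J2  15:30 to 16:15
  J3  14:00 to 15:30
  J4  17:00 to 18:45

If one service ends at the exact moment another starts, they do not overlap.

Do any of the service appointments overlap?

No

Sorted by start: J1, J3, J2, J4.
J3 starts after J1 ends; J1 is clear from here.
J2 starts exactly when J3 ends (back-to-back, no overlap); J3 is clear from here.
J4 starts after J2 ends.
Every pair is clear; the schedule has no overlaps.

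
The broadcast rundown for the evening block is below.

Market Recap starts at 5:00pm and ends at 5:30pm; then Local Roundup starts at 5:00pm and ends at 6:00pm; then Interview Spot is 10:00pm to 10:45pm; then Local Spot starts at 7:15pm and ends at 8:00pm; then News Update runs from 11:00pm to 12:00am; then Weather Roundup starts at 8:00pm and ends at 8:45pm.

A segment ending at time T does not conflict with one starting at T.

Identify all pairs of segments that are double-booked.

Two intervals overlap when each starts before the other ends.
Sorted by start: Market Recap, Local Roundup, Local Spot, Weather Roundup, Interview Spot, News Update.
Local Roundup starts before Market Recap ends → Market Recap and Local Roundup overlap.
Local Spot starts after Market Recap ends, so Market Recap has no further overlaps.
Local Spot starts after Local Roundup ends, so Local Roundup has no further overlaps.
Weather Roundup starts exactly when Local Spot ends (back-to-back, no overlap), so Local Spot has no further overlaps.
Interview Spot starts after Weather Roundup ends, so Weather Roundup has no further overlaps.
News Update starts after Interview Spot ends.

Local Roundup & Market Recap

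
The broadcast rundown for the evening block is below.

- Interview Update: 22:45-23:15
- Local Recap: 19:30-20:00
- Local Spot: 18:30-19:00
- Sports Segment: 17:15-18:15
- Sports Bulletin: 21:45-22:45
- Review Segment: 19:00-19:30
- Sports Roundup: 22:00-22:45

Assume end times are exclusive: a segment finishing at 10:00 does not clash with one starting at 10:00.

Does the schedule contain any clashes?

Yes

Sorted by start: Sports Segment, Local Spot, Review Segment, Local Recap, Sports Bulletin, Sports Roundup, Interview Update.
Local Spot starts after Sports Segment ends; Sports Segment is clear from here.
Review Segment starts exactly when Local Spot ends (back-to-back, no overlap); Local Spot is clear from here.
Local Recap starts exactly when Review Segment ends (back-to-back, no overlap); Review Segment is clear from here.
Sports Bulletin starts after Local Recap ends; Local Recap is clear from here.
Sports Roundup starts before Sports Bulletin ends → Sports Bulletin and Sports Roundup overlap.
That's a conflict, so the schedule is not conflict-free.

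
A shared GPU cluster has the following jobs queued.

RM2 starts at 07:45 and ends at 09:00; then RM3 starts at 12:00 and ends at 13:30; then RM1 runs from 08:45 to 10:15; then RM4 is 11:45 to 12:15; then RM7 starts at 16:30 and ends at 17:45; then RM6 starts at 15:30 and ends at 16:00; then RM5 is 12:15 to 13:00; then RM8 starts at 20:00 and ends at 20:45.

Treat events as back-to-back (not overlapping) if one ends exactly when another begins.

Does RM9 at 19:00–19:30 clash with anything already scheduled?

RM2: ends 09:00 at or before RM9 starts 19:00 → clear.
RM1: ends 10:15 at or before RM9 starts 19:00 → clear.
RM4: ends 12:15 at or before RM9 starts 19:00 → clear.
RM3: ends 13:30 at or before RM9 starts 19:00 → clear.
RM5: ends 13:00 at or before RM9 starts 19:00 → clear.
RM6: ends 16:00 at or before RM9 starts 19:00 → clear.
RM7: ends 17:45 at or before RM9 starts 19:00 → clear.
RM8: starts 20:00 at or after RM9 ends 19:30 → clear.

No — it doesn't clash with anything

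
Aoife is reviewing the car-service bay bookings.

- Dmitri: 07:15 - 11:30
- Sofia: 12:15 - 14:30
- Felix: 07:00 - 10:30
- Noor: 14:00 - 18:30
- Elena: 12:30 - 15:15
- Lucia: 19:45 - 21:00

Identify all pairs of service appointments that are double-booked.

Dmitri & Felix, Elena & Noor, Elena & Sofia, Noor & Sofia

Sorted by start: Felix, Dmitri, Sofia, Elena, Noor, Lucia.
Dmitri starts before Felix ends → Felix and Dmitri overlap.
Sofia starts after Felix ends, so Felix has no further overlaps.
Sofia starts after Dmitri ends, so Dmitri has no further overlaps.
Elena starts before Sofia ends → Sofia and Elena overlap.
Noor starts before Sofia ends → Sofia and Noor overlap.
Lucia starts after Sofia ends.
Noor starts before Elena ends → Elena and Noor overlap.
Lucia starts after Elena ends.
Lucia starts after Noor ends.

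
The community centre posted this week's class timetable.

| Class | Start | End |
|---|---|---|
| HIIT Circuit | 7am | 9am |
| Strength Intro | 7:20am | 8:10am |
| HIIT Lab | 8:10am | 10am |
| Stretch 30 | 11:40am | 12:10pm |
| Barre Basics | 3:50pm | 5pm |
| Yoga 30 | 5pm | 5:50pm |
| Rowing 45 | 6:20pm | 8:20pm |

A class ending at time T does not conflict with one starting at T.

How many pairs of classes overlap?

2

Sorted by start: HIIT Circuit, Strength Intro, HIIT Lab, Stretch 30, Barre Basics, Yoga 30, Rowing 45.
Strength Intro starts before HIIT Circuit ends → HIIT Circuit and Strength Intro overlap.
HIIT Lab starts before HIIT Circuit ends → HIIT Circuit and HIIT Lab overlap.
Stretch 30 starts after HIIT Circuit ends, so HIIT Circuit has no further overlaps.
HIIT Lab starts exactly when Strength Intro ends (back-to-back, no overlap), so Strength Intro has no further overlaps.
Stretch 30 starts after HIIT Lab ends, so HIIT Lab has no further overlaps.
Barre Basics starts after Stretch 30 ends, so Stretch 30 has no further overlaps.
Yoga 30 starts exactly when Barre Basics ends (back-to-back, no overlap), so Barre Basics has no further overlaps.
Rowing 45 starts after Yoga 30 ends.
Overlapping pairs: HIIT Circuit & HIIT Lab, HIIT Circuit & Strength Intro — 2 in total.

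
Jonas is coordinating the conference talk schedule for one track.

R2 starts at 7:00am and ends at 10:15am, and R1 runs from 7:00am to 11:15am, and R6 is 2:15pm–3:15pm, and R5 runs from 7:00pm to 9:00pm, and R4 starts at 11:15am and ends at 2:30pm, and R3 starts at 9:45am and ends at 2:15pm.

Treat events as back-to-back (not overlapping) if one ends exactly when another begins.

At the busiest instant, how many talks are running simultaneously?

3

Sweep the timeline, counting +1 at each start and −1 at each end (ends before starts at a tie):
7:00am start R1 → 1
7:00am start R2 → 2
9:45am start R3 → 3
10:15am end R2 → 2
11:15am end R1 → 1
11:15am start R4 → 2
2:15pm end R3 → 1
2:15pm start R6 → 2
2:30pm end R4 → 1
3:15pm end R6 → 0
7:00pm start R5 → 1
9:00pm end R5 → 0
Peak is 3, at 9:45am (R1, R2, R3).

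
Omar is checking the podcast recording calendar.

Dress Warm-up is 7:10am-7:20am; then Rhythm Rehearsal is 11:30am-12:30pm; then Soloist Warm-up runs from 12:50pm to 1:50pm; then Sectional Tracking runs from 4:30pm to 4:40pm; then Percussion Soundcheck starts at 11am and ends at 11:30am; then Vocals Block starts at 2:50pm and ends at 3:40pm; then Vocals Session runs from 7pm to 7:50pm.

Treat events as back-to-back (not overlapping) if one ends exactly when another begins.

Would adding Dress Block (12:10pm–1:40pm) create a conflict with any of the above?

Yes — it overlaps Rhythm Rehearsal, Soloist Warm-up

Dress Warm-up: ends 7:20am at or before Dress Block starts 12:10pm → clear.
Percussion Soundcheck: ends 11:30am at or before Dress Block starts 12:10pm → clear.
Rhythm Rehearsal: starts 11:30am before Dress Block ends 1:40pm, and ends 12:30pm after Dress Block starts 12:10pm → overlap.
Soloist Warm-up: starts 12:50pm before Dress Block ends 1:40pm, and ends 1:50pm after Dress Block starts 12:10pm → overlap.
Vocals Block: starts 2:50pm at or after Dress Block ends 1:40pm → clear.
Sectional Tracking: starts 4:30pm at or after Dress Block ends 1:40pm → clear.
Vocals Session: starts 7pm at or after Dress Block ends 1:40pm → clear.
Dress Block overlaps Rhythm Rehearsal, Soloist Warm-up.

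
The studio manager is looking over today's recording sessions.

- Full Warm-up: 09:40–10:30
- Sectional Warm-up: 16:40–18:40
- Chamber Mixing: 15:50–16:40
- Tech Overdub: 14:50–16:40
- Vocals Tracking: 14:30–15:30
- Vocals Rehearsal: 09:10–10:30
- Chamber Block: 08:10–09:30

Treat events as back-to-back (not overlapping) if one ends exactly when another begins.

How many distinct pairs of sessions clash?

4

Sorted by start: Chamber Block, Vocals Rehearsal, Full Warm-up, Vocals Tracking, Tech Overdub, Chamber Mixing, Sectional Warm-up.
Vocals Rehearsal starts before Chamber Block ends → Chamber Block and Vocals Rehearsal overlap.
Full Warm-up starts after Chamber Block ends, so nothing later overlaps Chamber Block either.
Full Warm-up starts before Vocals Rehearsal ends → Vocals Rehearsal and Full Warm-up overlap.
Vocals Tracking starts after Vocals Rehearsal ends, so nothing later overlaps Vocals Rehearsal either.
Vocals Tracking starts after Full Warm-up ends, so nothing later overlaps Full Warm-up either.
Tech Overdub starts before Vocals Tracking ends → Vocals Tracking and Tech Overdub overlap.
Chamber Mixing starts after Vocals Tracking ends, so nothing later overlaps Vocals Tracking either.
Chamber Mixing starts before Tech Overdub ends → Tech Overdub and Chamber Mixing overlap.
Sectional Warm-up starts exactly when Tech Overdub ends (back-to-back, no overlap).
Sectional Warm-up starts exactly when Chamber Mixing ends (back-to-back, no overlap).
Overlapping pairs: Chamber Block & Vocals Rehearsal, Chamber Mixing & Tech Overdub, Full Warm-up & Vocals Rehearsal, Tech Overdub & Vocals Tracking — 4 in total.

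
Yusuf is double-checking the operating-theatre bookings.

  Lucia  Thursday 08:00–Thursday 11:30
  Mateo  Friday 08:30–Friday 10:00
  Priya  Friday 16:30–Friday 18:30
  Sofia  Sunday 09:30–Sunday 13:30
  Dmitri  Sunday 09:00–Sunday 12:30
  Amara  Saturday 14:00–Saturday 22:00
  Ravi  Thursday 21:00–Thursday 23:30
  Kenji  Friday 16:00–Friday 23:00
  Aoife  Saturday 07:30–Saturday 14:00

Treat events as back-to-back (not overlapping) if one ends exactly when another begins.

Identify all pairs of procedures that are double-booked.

Sorted by start: Lucia, Ravi, Mateo, Kenji, Priya, Aoife, Amara, Dmitri, Sofia.
Ravi starts after Lucia ends; Lucia is clear from here.
Mateo starts after Ravi ends; Ravi is clear from here.
Kenji starts after Mateo ends; Mateo is clear from here.
Priya starts before Kenji ends → Kenji and Priya overlap.
Aoife starts after Kenji ends; Kenji is clear from here.
Aoife starts after Priya ends; Priya is clear from here.
Amara starts exactly when Aoife ends (back-to-back, no overlap); Aoife is clear from here.
Dmitri starts after Amara ends; Amara is clear from here.
Sofia starts before Dmitri ends → Dmitri and Sofia overlap.

Dmitri & Sofia, Kenji & Priya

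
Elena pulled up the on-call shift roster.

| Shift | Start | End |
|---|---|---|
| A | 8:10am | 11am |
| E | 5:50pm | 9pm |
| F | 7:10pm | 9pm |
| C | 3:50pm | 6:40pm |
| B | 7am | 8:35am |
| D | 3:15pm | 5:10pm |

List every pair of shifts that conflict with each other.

A & B, C & D, C & E, E & F

Sorted by start: B, A, D, C, E, F.
A starts before B ends → B and A overlap.
D starts after B ends — done with B.
D starts after A ends — done with A.
C starts before D ends → D and C overlap.
E starts after D ends — done with D.
E starts before C ends → C and E overlap.
F starts after C ends.
F starts before E ends → E and F overlap.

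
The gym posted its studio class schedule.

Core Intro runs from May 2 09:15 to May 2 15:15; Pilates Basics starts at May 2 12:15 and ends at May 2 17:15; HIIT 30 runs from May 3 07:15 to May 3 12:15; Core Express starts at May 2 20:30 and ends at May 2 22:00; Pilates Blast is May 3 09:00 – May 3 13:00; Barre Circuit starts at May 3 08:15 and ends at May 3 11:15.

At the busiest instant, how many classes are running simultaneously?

Sort all start/end points and keep a running count:
May 2 09:15 start Core Intro → 1
May 2 12:15 start Pilates Basics → 2
May 2 15:15 end Core Intro → 1
May 2 17:15 end Pilates Basics → 0
May 2 20:30 start Core Express → 1
May 2 22:00 end Core Express → 0
May 3 07:15 start HIIT 30 → 1
May 3 08:15 start Barre Circuit → 2
May 3 09:00 start Pilates Blast → 3
May 3 11:15 end Barre Circuit → 2
May 3 12:15 end HIIT 30 → 1
May 3 13:00 end Pilates Blast → 0
Peak is 3, at May 3 09:00 (Barre Circuit, HIIT 30, Pilates Blast).

3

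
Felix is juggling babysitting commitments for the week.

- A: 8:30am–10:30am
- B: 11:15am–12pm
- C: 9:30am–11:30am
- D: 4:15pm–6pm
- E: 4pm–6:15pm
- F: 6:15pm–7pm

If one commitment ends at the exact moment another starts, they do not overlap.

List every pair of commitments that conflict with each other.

A & C, B & C, D & E

Two intervals overlap when each starts before the other ends.
Sorted by start: A, C, B, E, D, F.
C starts before A ends → A and C overlap.
B starts after A ends, so nothing later overlaps A either.
B starts before C ends → C and B overlap.
E starts after C ends, so nothing later overlaps C either.
E starts after B ends, so nothing later overlaps B either.
D starts before E ends → E and D overlap.
F starts exactly when E ends (back-to-back, no overlap).
F starts after D ends.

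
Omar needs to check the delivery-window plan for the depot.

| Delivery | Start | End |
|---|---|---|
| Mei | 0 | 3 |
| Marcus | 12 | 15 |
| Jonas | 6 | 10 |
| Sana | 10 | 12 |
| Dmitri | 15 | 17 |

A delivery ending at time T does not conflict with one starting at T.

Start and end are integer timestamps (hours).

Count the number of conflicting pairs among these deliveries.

Sorted by start: Mei, Jonas, Sana, Marcus, Dmitri.
Jonas starts after Mei ends — done with Mei.
Sana starts exactly when Jonas ends (back-to-back, no overlap) — done with Jonas.
Marcus starts exactly when Sana ends (back-to-back, no overlap) — done with Sana.
Dmitri starts exactly when Marcus ends (back-to-back, no overlap).
No pair overlaps.

0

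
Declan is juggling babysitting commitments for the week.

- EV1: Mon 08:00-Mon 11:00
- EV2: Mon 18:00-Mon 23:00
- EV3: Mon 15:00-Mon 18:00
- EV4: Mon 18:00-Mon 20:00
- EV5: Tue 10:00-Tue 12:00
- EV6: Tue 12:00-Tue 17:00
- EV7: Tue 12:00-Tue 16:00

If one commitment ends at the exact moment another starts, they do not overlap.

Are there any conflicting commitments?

Two intervals overlap when each starts before the other ends.
Sorted by start: EV1, EV3, EV2, EV4, EV5, EV6, EV7.
EV3 starts after EV1 ends — done with EV1.
EV2 starts exactly when EV3 ends (back-to-back, no overlap) — done with EV3.
EV4 starts before EV2 ends → EV2 and EV4 overlap.
That's a conflict, so the schedule is not conflict-free.

Yes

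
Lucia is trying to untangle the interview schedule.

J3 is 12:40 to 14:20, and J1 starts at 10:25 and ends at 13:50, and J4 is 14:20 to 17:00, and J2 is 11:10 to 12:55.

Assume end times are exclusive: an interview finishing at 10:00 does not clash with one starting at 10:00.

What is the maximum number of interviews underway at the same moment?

Sweep the timeline, counting +1 at each start and −1 at each end (ends before starts at a tie):
10:25 start J1 → 1
11:10 start J2 → 2
12:40 start J3 → 3
12:55 end J2 → 2
13:50 end J1 → 1
14:20 end J3 → 0
14:20 start J4 → 1
17:00 end J4 → 0
Peak is 3, at 12:40 (J1, J2, J3).

3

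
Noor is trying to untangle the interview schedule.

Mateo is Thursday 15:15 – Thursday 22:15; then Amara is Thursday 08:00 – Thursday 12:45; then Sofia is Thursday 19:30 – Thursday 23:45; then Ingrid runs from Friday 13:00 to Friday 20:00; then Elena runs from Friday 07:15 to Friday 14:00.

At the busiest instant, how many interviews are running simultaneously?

Sort all start/end points and keep a running count:
Thursday 08:00 start Amara → 1
Thursday 12:45 end Amara → 0
Thursday 15:15 start Mateo → 1
Thursday 19:30 start Sofia → 2
Thursday 22:15 end Mateo → 1
Thursday 23:45 end Sofia → 0
Friday 07:15 start Elena → 1
Friday 13:00 start Ingrid → 2
Friday 14:00 end Elena → 1
Friday 20:00 end Ingrid → 0
Peak is 2, at Thursday 19:30 (Mateo, Sofia).

2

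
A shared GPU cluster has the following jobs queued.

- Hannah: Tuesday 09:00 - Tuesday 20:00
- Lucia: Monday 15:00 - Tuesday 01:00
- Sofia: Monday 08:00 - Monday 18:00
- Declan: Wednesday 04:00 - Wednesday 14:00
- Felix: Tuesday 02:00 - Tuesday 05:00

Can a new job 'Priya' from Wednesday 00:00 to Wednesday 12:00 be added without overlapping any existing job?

No — it overlaps Declan

Sofia: ends Monday 18:00 at or before Priya starts Wednesday 00:00 → clear.
Lucia: ends Tuesday 01:00 at or before Priya starts Wednesday 00:00 → clear.
Felix: ends Tuesday 05:00 at or before Priya starts Wednesday 00:00 → clear.
Hannah: ends Tuesday 20:00 at or before Priya starts Wednesday 00:00 → clear.
Declan: starts Wednesday 04:00 before Priya ends Wednesday 12:00, and ends Wednesday 14:00 after Priya starts Wednesday 00:00 → overlap.
Priya overlaps Declan.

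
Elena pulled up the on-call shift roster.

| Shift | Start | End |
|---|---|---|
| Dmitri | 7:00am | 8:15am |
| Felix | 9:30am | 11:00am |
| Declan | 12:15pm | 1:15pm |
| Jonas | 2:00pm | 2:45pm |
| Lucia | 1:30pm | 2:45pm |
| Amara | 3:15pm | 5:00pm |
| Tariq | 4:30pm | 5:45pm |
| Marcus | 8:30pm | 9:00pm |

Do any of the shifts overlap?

Yes

Sorted by start: Dmitri, Felix, Declan, Lucia, Jonas, Amara, Tariq, Marcus.
Felix starts after Dmitri ends — done with Dmitri.
Declan starts after Felix ends — done with Felix.
Lucia starts after Declan ends — done with Declan.
Jonas starts before Lucia ends → Lucia and Jonas overlap.
That's a conflict, so the schedule is not conflict-free.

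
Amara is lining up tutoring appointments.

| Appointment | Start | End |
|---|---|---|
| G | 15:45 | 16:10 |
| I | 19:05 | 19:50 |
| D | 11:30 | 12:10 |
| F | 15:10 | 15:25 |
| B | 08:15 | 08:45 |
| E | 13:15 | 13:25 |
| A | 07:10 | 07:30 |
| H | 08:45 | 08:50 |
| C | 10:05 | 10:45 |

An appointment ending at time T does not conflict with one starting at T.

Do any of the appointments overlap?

Check each pair: they overlap iff neither finishes before the other starts.
Sorted by start: A, B, H, C, D, E, F, G, I.
B starts after A ends; A is clear from here.
H starts exactly when B ends (back-to-back, no overlap); B is clear from here.
C starts after H ends; H is clear from here.
D starts after C ends; C is clear from here.
E starts after D ends; D is clear from here.
F starts after E ends; E is clear from here.
G starts after F ends; F is clear from here.
I starts after G ends.
Every pair is clear; the schedule has no overlaps.

No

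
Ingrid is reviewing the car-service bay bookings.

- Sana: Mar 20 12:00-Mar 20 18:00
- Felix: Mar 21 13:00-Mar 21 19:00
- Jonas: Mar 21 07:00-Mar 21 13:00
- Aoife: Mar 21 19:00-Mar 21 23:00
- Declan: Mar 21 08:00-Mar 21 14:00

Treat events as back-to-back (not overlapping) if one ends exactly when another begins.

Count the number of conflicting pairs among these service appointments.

2

Sorted by start: Sana, Jonas, Declan, Felix, Aoife.
Jonas starts after Sana ends; Sana is clear from here.
Declan starts before Jonas ends → Jonas and Declan overlap.
Felix starts exactly when Jonas ends (back-to-back, no overlap); Jonas is clear from here.
Felix starts before Declan ends → Declan and Felix overlap.
Aoife starts after Declan ends.
Aoife starts exactly when Felix ends (back-to-back, no overlap).
Overlapping pairs: Declan & Felix, Declan & Jonas — 2 in total.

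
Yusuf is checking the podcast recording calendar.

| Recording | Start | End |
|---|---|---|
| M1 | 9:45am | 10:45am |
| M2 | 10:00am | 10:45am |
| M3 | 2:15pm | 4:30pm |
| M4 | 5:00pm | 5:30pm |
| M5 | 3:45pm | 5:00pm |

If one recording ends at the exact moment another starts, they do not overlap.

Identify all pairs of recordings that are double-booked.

M1 & M2, M3 & M5

Sorted by start: M1, M2, M3, M5, M4.
M2 starts before M1 ends → M1 and M2 overlap.
M3 starts after M1 ends, so nothing later overlaps M1 either.
M3 starts after M2 ends, so nothing later overlaps M2 either.
M5 starts before M3 ends → M3 and M5 overlap.
M4 starts after M3 ends.
M4 starts exactly when M5 ends (back-to-back, no overlap).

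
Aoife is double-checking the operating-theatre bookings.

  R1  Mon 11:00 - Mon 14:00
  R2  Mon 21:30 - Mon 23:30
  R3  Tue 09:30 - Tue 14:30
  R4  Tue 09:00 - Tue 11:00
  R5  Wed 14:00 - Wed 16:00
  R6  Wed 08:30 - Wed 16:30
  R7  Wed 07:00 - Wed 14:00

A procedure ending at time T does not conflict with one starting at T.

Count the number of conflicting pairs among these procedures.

Sorted by start: R1, R2, R4, R3, R7, R6, R5.
R2 starts after R1 ends, so nothing later overlaps R1 either.
R4 starts after R2 ends, so nothing later overlaps R2 either.
R3 starts before R4 ends → R4 and R3 overlap.
R7 starts after R4 ends, so nothing later overlaps R4 either.
R7 starts after R3 ends, so nothing later overlaps R3 either.
R6 starts before R7 ends → R7 and R6 overlap.
R5 starts exactly when R7 ends (back-to-back, no overlap).
R5 starts before R6 ends → R6 and R5 overlap.
Overlapping pairs: R3 & R4, R5 & R6, R6 & R7 — 3 in total.

3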